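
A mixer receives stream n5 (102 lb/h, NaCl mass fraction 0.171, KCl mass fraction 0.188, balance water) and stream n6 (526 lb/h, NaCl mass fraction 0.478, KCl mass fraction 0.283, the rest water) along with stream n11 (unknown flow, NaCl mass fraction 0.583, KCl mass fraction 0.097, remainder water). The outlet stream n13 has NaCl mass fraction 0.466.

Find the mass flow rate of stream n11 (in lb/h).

203.2 lb/h

Let n11 be the unknown flow. Total out = 628 + n11.
NaCl balance: 268.87 + 0.583·n11 = 0.466·(628 + n11)
(0.583 − 0.466)·n11 = 0.466×628 − 268.87 = 23.778
n11 = 23.778 / 0.117 = 203.23 lb/h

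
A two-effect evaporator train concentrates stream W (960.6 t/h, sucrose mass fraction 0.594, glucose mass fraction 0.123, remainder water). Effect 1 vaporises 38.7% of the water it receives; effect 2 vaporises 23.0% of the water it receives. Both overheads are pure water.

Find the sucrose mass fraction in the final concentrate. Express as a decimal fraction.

water in feed = 960.6×0.283 = 271.85 t/h.
After stage 1: water left = (1−0.387)×271.85 = 166.64; stream total = 855.39 t/h.
After stage 2: water left = (1−0.230)×166.64 = 128.32; final concentrate = 817.07 t/h.
sucrose fraction = 570.6/817.07 = 0.698.

0.698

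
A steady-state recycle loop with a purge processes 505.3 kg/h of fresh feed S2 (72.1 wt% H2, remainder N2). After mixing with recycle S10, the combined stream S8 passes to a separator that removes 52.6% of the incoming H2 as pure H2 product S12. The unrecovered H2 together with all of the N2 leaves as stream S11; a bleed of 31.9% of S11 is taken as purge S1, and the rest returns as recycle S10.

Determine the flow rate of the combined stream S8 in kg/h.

N2 enters only via S2 and leaves only via the purge: 505.3×0.279 = 0.319×(N2 in S11), and the separator passes all N2, so N2 in S8 = N2 in S11 = 441.94 kg/h.
H2 in S8: m_A = 505.3×0.721 + (1−0.319)·(1−0.526)·m_A, so m_A = 364.32/0.6772 = 537.98 kg/h.
S8 = 537.98 + 441.94 = 979.92 kg/h.

979.9 kg/h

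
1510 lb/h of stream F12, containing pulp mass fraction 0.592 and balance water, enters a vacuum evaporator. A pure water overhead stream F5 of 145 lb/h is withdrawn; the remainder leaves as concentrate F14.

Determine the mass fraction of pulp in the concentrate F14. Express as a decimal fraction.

pulp is not removed: 1510×0.592 = 893.92 lb/h of pulp enters F14.
Concentrate = 1510 − 145 = 1365 lb/h.
Mass fraction = 893.92/1365 = 0.655.

0.655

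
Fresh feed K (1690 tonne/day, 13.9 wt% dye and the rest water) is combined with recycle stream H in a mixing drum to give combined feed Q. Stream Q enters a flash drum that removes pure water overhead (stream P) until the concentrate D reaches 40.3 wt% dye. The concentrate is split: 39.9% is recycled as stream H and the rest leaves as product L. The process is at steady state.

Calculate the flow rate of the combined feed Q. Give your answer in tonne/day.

Overall dye balance (none leaves overhead): dye in fresh feed = dye in product, i.e. 1690×0.139 = (1−0.399)·D·0.403.
D = 234.91/(0.403×0.601) = 969.89 tonne/day.
Recycle H = 0.399×969.89 = 386.99 tonne/day.
Combined feed Q = 1690 + 386.99 = 2077 tonne/day.

2077 tonne/day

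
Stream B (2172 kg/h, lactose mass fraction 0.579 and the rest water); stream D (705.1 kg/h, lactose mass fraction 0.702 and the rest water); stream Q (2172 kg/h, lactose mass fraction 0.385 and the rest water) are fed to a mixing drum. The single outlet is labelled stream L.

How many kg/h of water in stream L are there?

2460 kg/h

water out = water in = 2172×0.421 + 705.1×0.298 + 2172×0.615 = 2460.3 kg/h.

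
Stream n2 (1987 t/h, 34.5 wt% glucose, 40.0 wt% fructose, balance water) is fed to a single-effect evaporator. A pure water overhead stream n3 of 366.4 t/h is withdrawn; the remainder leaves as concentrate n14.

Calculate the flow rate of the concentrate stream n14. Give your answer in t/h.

1621 t/h

Concentrate = 1987 − 366.4 = 1620.6 t/h.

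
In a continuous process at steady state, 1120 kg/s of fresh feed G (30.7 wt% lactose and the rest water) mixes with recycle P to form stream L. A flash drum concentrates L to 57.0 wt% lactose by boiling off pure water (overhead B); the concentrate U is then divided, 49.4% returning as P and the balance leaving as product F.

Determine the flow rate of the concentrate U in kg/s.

1192 kg/s

Overall lactose balance (none leaves overhead): lactose in fresh feed = lactose in product, i.e. 1120×0.307 = (1−0.494)·U·0.570.
U = 343.84/(0.570×0.506) = 1192.2 kg/s.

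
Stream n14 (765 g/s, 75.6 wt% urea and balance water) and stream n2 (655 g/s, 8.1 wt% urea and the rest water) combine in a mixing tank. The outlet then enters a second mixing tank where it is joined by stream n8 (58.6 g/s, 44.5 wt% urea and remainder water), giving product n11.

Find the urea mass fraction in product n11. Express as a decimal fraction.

Overall, product flow = 1478.6 g/s.
urea in = 765×0.756 + 655×0.081 + 58.6×0.445 = 657.47 g/s.
urea fraction in n11 = 0.445.

0.445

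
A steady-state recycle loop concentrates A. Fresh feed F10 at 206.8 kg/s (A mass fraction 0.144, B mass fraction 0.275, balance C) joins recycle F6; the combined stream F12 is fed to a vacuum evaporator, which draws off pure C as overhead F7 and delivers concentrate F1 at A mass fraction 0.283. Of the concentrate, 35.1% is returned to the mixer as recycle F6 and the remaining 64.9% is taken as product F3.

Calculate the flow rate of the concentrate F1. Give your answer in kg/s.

162.1 kg/s

Overall A balance (none leaves overhead): A in fresh feed = A in product, i.e. 206.8×0.144 = (1−0.351)·F1·0.283.
F1 = 29.779/(0.283×0.649) = 162.14 kg/s.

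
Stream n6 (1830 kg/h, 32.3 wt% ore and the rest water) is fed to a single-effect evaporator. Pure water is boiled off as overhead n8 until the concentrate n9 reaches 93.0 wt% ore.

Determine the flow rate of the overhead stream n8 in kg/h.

ore is conserved: 1830×0.323 = 591.09 kg/h all reports to the concentrate.
Concentrate = 591.09/(target fraction) = 635.58 kg/h.
Overhead = 1830 − 635.58 = 1194.4 kg/h.

1194 kg/h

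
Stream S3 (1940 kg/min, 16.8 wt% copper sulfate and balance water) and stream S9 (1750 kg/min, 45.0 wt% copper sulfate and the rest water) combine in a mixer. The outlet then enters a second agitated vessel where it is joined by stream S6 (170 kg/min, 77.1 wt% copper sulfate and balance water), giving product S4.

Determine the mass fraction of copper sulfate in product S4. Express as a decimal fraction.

Overall, product flow = 3860 kg/min.
copper sulfate in = 1940×0.168 + 1750×0.450 + 170×0.771 = 1244.5 kg/min.
copper sulfate fraction in S4 = 0.3224.

0.3224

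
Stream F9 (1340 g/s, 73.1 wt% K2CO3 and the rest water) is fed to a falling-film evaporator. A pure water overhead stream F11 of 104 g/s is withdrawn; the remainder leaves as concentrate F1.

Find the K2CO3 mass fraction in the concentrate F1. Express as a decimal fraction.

0.7925

K2CO3 is not removed: 1340×0.731 = 979.54 g/s of K2CO3 enters F1.
Concentrate = 1340 − 104 = 1236 g/s.
Mass fraction = 979.54/1236 = 0.7925.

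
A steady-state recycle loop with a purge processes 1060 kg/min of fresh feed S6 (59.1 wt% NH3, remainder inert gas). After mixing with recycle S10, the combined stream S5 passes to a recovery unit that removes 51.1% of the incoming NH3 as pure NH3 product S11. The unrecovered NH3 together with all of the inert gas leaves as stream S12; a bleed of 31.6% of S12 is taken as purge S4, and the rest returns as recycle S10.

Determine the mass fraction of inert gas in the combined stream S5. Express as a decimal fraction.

inert gas enters only via S6 and leaves only via the purge: 1060×0.409 = 0.316×(inert gas in S12), and the recovery unit passes all inert gas, so inert gas in S5 = inert gas in S12 = 1372 kg/min.
NH3 in S5: m_A = 1060×0.591 + (1−0.316)·(1−0.511)·m_A, so m_A = 626.46/0.6655 = 941.3 kg/min.
S5 = 941.3 + 1372 = 2313.3 kg/min.
inert gas fraction in S5 = 1372/2313.3 = 0.593.

0.593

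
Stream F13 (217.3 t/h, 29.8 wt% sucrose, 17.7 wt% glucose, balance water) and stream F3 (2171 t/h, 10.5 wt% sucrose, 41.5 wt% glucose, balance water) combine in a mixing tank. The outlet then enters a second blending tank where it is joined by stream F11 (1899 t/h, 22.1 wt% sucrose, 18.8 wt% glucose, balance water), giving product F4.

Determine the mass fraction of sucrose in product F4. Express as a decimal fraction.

0.166

Overall, product flow = 4287.3 t/h.
sucrose in = 217.3×0.298 + 2171×0.105 + 1899×0.221 = 712.39 t/h.
sucrose fraction in F4 = 0.166.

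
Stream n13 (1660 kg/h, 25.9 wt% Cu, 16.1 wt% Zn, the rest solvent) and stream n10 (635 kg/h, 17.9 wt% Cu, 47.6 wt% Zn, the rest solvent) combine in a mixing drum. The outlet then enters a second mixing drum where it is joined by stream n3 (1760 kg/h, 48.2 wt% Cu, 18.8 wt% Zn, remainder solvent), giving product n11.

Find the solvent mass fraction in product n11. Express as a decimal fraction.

Overall, product flow = 4055 kg/h.
solvent in = 1660×0.580 + 635×0.345 + 1760×0.330 = 1762.7 kg/h.
solvent fraction in n11 = 0.435.

0.435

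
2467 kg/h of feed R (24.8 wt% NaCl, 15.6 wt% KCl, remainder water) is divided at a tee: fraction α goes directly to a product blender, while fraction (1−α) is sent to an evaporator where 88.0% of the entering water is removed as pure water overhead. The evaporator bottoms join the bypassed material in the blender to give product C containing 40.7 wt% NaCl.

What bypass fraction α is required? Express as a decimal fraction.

All 2467×0.248 = 611.82 kg/h of NaCl reaches C, so C = 611.82/0.407 = 1503.2 kg/h and vapour = 963.77 kg/h.
The evaporator receives (1−α)·2467 of feed at 0.596 water and removes 0.880 of that water:
0.880×0.596×(1−α)×2467 = 963.77
(1−α) = 963.77/1293.9 = 0.7449;  α = 0.2551.

0.255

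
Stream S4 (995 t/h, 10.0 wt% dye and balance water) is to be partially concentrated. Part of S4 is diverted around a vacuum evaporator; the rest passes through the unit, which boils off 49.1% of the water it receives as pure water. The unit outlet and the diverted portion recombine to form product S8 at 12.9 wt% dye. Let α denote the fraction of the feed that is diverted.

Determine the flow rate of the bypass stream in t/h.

488.8 t/h

All 995×0.100 = 99.5 t/h of dye reaches S8, so S8 = 99.5/0.129 = 771.32 t/h and vapour = 223.68 t/h.
The evaporator receives (1−α)·995 of feed at 0.900 water and removes 0.491 of that water:
0.491×0.900×(1−α)×995 = 223.68
(1−α) = 223.68/439.69 = 0.5087;  α = 0.4913.
Bypass flow = 0.4913×995 = 488.82 t/h.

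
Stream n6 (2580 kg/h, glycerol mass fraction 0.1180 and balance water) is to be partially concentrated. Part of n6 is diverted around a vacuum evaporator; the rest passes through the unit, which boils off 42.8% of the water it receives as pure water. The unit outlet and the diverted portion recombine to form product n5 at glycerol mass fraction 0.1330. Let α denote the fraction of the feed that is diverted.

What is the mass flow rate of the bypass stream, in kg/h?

All 2580×0.118 = 304.44 kg/h of glycerol reaches n5, so n5 = 304.44/0.133 = 2289 kg/h and vapour = 290.98 kg/h.
The evaporator receives (1−α)·2580 of feed at 0.882 water and removes 0.428 of that water:
0.428×0.882×(1−α)×2580 = 290.98
(1−α) = 290.98/973.94 = 0.2988;  α = 0.7012.
Bypass flow = 0.7012×2580 = 1809.2 kg/h.

1809 kg/h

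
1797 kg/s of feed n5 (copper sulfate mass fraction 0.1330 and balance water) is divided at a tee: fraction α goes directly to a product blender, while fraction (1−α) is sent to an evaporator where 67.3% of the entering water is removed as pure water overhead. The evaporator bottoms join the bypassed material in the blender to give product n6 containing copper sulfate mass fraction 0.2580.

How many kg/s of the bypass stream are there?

All 1797×0.133 = 239 kg/s of copper sulfate reaches n6, so n6 = 239/0.258 = 926.36 kg/s and vapour = 870.64 kg/s.
The evaporator receives (1−α)·1797 of feed at 0.867 water and removes 0.673 of that water:
0.673×0.867×(1−α)×1797 = 870.64
(1−α) = 870.64/1048.5 = 0.8303;  α = 0.1697.
Bypass flow = 0.1697×1797 = 304.88 kg/s.

304.9 kg/s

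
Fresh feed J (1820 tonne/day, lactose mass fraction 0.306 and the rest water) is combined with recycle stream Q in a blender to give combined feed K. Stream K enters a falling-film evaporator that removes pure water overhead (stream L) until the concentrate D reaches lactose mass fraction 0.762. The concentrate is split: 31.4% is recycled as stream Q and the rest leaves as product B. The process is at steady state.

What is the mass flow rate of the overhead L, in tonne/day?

Overall lactose balance (none leaves overhead): lactose in fresh feed = lactose in product, i.e. 1820×0.306 = (1−0.314)·D·0.762.
D = 556.92/(0.762×0.686) = 1065.4 tonne/day.
Recycle Q = 0.314×1065.4 = 334.54 tonne/day.
Combined feed K = 1820 + 334.54 = 2154.5 tonne/day.
Overhead L = K − D = 2154.5 − 1065.4 = 1089.1 tonne/day.

1089 tonne/day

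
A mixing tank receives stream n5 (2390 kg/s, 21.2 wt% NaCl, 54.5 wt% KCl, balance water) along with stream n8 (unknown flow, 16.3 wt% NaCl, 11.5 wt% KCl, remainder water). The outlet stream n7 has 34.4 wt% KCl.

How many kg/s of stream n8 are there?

Let n8 be the unknown flow. Total out = 2390 + n8.
KCl balance: 1302.6 + 0.115·n8 = 0.344·(2390 + n8)
(0.115 − 0.344)·n8 = 0.344×2390 − 1302.6 = -480.39
n8 = -480.39 / -0.229 = 2097.8 kg/s

2098 kg/s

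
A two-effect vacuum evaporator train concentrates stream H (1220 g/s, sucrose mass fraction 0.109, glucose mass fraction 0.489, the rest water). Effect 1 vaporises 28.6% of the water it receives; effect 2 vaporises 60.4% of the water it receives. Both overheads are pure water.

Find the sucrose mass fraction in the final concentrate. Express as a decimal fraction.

water in feed = 1220×0.402 = 490.44 g/s.
After stage 1: water left = (1−0.286)×490.44 = 350.17; stream total = 1079.7 g/s.
After stage 2: water left = (1−0.604)×350.17 = 138.67; final concentrate = 868.23 g/s.
sucrose fraction = 132.98/868.23 = 0.153.

0.153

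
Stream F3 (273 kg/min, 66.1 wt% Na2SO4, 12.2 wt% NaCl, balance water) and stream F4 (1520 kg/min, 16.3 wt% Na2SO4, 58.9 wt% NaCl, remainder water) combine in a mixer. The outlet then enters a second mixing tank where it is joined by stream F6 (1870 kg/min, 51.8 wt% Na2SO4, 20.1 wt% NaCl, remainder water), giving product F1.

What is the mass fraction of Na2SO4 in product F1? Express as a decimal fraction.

Overall, product flow = 3663 kg/min.
Na2SO4 in = 273×0.661 + 1520×0.163 + 1870×0.518 = 1396.9 kg/min.
Na2SO4 fraction in F1 = 0.381.

0.381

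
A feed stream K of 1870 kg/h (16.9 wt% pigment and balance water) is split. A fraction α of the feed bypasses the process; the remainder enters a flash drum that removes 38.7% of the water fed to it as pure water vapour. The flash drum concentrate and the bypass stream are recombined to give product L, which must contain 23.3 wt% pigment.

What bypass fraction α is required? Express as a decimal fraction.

0.146

All 1870×0.169 = 316.03 kg/h of pigment reaches L, so L = 316.03/0.233 = 1356.4 kg/h and vapour = 513.65 kg/h.
The evaporator receives (1−α)·1870 of feed at 0.831 water and removes 0.387 of that water:
0.387×0.831×(1−α)×1870 = 513.65
(1−α) = 513.65/601.39 = 0.8541;  α = 0.1459.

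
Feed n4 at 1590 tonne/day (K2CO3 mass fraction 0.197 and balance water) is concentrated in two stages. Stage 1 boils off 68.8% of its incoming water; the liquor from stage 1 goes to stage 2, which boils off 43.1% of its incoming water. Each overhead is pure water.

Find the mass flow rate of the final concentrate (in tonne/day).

water in feed = 1590×0.803 = 1276.8 tonne/day.
After stage 1: water left = (1−0.688)×1276.8 = 398.35; stream total = 711.58 tonne/day.
After stage 2: water left = (1−0.431)×398.35 = 226.66; final concentrate = 539.89 tonne/day.

539.9 tonne/day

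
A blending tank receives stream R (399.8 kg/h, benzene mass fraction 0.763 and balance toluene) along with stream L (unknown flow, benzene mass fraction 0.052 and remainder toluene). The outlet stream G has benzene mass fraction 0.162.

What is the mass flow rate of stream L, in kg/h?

2184 kg/h

Let L be the unknown flow. Total out = 399.8 + L.
benzene balance: 305.05 + 0.052·L = 0.162·(399.8 + L)
(0.052 − 0.162)·L = 0.162×399.8 − 305.05 = -240.28
L = -240.28 / -0.110 = 2184.4 kg/h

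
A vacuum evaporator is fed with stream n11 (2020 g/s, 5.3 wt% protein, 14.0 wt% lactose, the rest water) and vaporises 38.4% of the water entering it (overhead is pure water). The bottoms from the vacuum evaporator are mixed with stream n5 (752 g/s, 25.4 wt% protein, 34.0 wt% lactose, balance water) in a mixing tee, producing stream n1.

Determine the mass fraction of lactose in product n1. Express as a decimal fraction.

0.2509

Vapour removed = 0.384×0.807×2020 = 625.97 g/s; concentrate = 1394 g/s.
lactose reaching the mixer = 282.8 (from concentrate) + 752×0.340 = 538.48 g/s.
Product flow = 1394 + 752 = 2146 g/s; lactose fraction = 0.2509.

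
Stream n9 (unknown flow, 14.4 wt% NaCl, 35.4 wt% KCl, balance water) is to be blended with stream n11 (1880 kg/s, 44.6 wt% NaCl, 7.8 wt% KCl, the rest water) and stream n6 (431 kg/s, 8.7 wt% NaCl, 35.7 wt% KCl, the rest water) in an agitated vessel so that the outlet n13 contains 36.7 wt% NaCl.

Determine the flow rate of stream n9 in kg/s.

124.8 kg/s

Let n9 be the unknown flow. Total out = 2311 + n9.
NaCl balance: 875.98 + 0.144·n9 = 0.367·(2311 + n9)
(0.144 − 0.367)·n9 = 0.367×2311 − 875.98 = -27.84
n9 = -27.84 / -0.223 = 124.84 kg/s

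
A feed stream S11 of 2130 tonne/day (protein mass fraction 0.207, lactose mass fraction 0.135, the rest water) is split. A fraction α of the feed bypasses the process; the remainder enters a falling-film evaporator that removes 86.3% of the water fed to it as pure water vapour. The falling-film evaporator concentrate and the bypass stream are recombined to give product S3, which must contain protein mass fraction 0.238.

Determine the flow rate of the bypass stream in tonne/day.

1641 tonne/day

All 2130×0.207 = 440.91 tonne/day of protein reaches S3, so S3 = 440.91/0.238 = 1852.6 tonne/day and vapour = 277.44 tonne/day.
The evaporator receives (1−α)·2130 of feed at 0.658 water and removes 0.863 of that water:
0.863×0.658×(1−α)×2130 = 277.44
(1−α) = 277.44/1209.5 = 0.2294;  α = 0.7706.
Bypass flow = 0.7706×2130 = 1641.4 tonne/day.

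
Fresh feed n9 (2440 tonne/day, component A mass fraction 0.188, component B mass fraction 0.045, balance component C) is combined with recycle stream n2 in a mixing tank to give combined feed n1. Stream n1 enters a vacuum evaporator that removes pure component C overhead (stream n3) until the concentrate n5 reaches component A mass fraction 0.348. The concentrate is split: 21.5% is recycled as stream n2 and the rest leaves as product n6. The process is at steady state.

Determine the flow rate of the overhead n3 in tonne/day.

1122 tonne/day

Overall component A balance (none leaves overhead): component A in fresh feed = component A in product, i.e. 2440×0.188 = (1−0.215)·n5·0.348.
n5 = 458.72/(0.348×0.785) = 1679.2 tonne/day.
Recycle n2 = 0.215×1679.2 = 361.02 tonne/day.
Combined feed n1 = 2440 + 361.02 = 2801 tonne/day.
Overhead n3 = n1 − n5 = 2801 − 1679.2 = 1121.8 tonne/day.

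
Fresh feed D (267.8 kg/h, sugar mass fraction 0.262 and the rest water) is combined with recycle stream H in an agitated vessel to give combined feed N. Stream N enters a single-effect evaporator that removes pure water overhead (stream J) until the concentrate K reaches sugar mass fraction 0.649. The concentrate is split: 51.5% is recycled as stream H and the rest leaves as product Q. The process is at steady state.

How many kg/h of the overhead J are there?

159.7 kg/h

Overall sugar balance (none leaves overhead): sugar in fresh feed = sugar in product, i.e. 267.8×0.262 = (1−0.515)·K·0.649.
K = 70.164/(0.649×0.485) = 222.91 kg/h.
Recycle H = 0.515×222.91 = 114.8 kg/h.
Combined feed N = 267.8 + 114.8 = 382.6 kg/h.
Overhead J = N − K = 382.6 − 222.91 = 159.69 kg/h.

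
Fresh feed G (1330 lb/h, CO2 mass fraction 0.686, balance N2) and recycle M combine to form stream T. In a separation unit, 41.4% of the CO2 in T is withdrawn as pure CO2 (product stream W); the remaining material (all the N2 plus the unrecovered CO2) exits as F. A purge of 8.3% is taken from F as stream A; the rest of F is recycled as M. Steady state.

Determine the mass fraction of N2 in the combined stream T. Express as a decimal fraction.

0.718

N2 enters only via G and leaves only via the purge: 1330×0.314 = 0.083×(N2 in F), and the separation unit passes all N2, so N2 in T = N2 in F = 5031.6 lb/h.
CO2 in T: m_A = 1330×0.686 + (1−0.083)·(1−0.414)·m_A, so m_A = 912.38/0.4626 = 1972.1 lb/h.
T = 1972.1 + 5031.6 = 7003.7 lb/h.
N2 fraction in T = 5031.6/7003.7 = 0.718.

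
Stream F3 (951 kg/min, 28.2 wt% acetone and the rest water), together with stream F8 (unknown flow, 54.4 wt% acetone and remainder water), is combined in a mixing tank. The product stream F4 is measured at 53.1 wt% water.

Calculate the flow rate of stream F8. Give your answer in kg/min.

Let F8 be the unknown flow. Total out = 951 + F8.
water balance: 682.82 + 0.456·F8 = 0.531·(951 + F8)
(0.456 − 0.531)·F8 = 0.531×951 − 682.82 = -177.84
F8 = -177.84 / -0.075 = 2371.2 kg/min

2371 kg/min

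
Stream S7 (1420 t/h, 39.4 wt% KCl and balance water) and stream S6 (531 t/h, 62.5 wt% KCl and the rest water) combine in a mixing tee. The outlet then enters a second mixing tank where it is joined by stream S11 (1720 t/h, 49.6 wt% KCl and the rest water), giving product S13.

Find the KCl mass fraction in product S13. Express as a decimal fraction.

Overall, product flow = 3671 t/h.
KCl in = 1420×0.394 + 531×0.625 + 1720×0.496 = 1744.5 t/h.
KCl fraction in S13 = 0.475.

0.475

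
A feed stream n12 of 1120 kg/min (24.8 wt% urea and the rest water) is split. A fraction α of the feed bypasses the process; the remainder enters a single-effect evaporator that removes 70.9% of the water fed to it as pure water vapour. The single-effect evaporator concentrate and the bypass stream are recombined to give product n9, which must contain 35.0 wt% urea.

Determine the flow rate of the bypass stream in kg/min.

All 1120×0.248 = 277.76 kg/min of urea reaches n9, so n9 = 277.76/0.350 = 793.6 kg/min and vapour = 326.4 kg/min.
The evaporator receives (1−α)·1120 of feed at 0.752 water and removes 0.709 of that water:
0.709×0.752×(1−α)×1120 = 326.4
(1−α) = 326.4/597.15 = 0.5466;  α = 0.4534.
Bypass flow = 0.4534×1120 = 507.81 kg/min.

507.8 kg/min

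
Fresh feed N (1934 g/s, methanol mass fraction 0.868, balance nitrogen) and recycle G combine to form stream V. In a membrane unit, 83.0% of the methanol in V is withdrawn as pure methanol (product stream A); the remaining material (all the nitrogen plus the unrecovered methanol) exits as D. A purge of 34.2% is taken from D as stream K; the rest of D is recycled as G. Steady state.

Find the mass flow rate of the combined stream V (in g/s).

2637 g/s

nitrogen enters only via N and leaves only via the purge: 1934×0.132 = 0.342×(nitrogen in D), and the membrane unit passes all nitrogen, so nitrogen in V = nitrogen in D = 746.46 g/s.
methanol in V: m_A = 1934×0.868 + (1−0.342)·(1−0.830)·m_A, so m_A = 1678.7/0.8881 = 1890.1 g/s.
V = 1890.1 + 746.46 = 2636.6 g/s.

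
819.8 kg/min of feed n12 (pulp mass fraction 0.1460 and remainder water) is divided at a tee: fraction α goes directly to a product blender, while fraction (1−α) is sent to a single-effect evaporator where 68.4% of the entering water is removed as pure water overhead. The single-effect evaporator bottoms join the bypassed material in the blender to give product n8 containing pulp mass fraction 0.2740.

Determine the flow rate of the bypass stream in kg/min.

164.2 kg/min

All 819.8×0.146 = 119.69 kg/min of pulp reaches n8, so n8 = 119.69/0.274 = 436.83 kg/min and vapour = 382.97 kg/min.
The evaporator receives (1−α)·819.8 of feed at 0.854 water and removes 0.684 of that water:
0.684×0.854×(1−α)×819.8 = 382.97
(1−α) = 382.97/478.87 = 0.7997;  α = 0.2003.
Bypass flow = 0.2003×819.8 = 164.18 kg/min.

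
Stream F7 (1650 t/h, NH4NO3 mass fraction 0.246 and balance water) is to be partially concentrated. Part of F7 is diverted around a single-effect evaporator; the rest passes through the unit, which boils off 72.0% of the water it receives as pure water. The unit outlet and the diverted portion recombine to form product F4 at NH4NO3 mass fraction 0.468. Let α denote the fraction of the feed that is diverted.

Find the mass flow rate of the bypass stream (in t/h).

208.3 t/h

All 1650×0.246 = 405.9 t/h of NH4NO3 reaches F4, so F4 = 405.9/0.468 = 867.31 t/h and vapour = 782.69 t/h.
The evaporator receives (1−α)·1650 of feed at 0.754 water and removes 0.720 of that water:
0.720×0.754×(1−α)×1650 = 782.69
(1−α) = 782.69/895.75 = 0.8738;  α = 0.1262.
Bypass flow = 0.1262×1650 = 208.26 t/h.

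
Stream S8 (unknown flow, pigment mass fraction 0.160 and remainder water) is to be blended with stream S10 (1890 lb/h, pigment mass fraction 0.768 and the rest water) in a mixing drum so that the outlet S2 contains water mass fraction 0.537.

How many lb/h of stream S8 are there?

1902 lb/h

Let S8 be the unknown flow. Total out = 1890 + S8.
water balance: 438.48 + 0.840·S8 = 0.537·(1890 + S8)
(0.840 − 0.537)·S8 = 0.537×1890 − 438.48 = 576.45
S8 = 576.45 / 0.303 = 1902.5 lb/h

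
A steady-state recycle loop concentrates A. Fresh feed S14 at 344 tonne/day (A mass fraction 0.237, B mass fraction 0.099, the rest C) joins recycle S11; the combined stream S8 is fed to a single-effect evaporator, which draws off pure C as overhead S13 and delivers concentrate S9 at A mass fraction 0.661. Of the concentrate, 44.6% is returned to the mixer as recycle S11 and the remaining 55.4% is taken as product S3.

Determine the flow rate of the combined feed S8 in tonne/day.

443.3 tonne/day

Overall A balance (none leaves overhead): A in fresh feed = A in product, i.e. 344×0.237 = (1−0.446)·S9·0.661.
S9 = 81.528/(0.661×0.554) = 222.64 tonne/day.
Recycle S11 = 0.446×222.64 = 99.296 tonne/day.
Combined feed S8 = 344 + 99.296 = 443.3 tonne/day.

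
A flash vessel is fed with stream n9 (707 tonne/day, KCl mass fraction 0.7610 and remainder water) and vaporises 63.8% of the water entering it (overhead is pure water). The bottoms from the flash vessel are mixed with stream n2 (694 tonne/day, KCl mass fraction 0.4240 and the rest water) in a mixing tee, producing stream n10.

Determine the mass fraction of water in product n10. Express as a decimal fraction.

Vapour removed = 0.638×0.239×707 = 107.8 tonne/day; concentrate = 599.2 tonne/day.
water reaching the mixer = 61.168 (from concentrate) + 694×0.576 = 460.91 tonne/day.
Product flow = 599.2 + 694 = 1293.2 tonne/day; water fraction = 0.3564.

0.3564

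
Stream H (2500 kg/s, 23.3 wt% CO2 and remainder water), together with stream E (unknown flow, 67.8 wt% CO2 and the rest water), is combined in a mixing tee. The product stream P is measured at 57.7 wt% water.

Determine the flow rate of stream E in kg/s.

Let E be the unknown flow. Total out = 2500 + E.
water balance: 1917.5 + 0.322·E = 0.577·(2500 + E)
(0.322 − 0.577)·E = 0.577×2500 − 1917.5 = -475
E = -475 / -0.255 = 1862.7 kg/s

1863 kg/s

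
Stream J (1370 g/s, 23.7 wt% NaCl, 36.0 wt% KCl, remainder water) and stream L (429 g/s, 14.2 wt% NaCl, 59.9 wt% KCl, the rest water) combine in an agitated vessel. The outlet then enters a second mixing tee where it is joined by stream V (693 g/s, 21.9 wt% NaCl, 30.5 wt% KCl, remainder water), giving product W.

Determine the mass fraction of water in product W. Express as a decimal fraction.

0.399

Overall, product flow = 2492 g/s.
water in = 1370×0.403 + 429×0.259 + 693×0.476 = 993.09 g/s.
water fraction in W = 0.399.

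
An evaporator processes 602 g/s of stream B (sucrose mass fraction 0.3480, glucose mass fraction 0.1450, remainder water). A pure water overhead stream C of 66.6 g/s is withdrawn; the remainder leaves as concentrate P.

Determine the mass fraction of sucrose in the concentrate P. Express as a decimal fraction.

0.3913

sucrose is not removed: 602×0.348 = 209.5 g/s of sucrose enters P.
Concentrate = 602 − 66.6 = 535.4 g/s.
Mass fraction = 209.5/535.4 = 0.3913.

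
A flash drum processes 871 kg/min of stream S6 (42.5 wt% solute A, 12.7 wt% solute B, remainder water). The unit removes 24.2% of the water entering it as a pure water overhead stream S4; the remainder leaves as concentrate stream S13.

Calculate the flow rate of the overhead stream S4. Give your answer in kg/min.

water entering = 871×0.448 = 390.21 kg/min; overhead removed = 0.242×390.21 = 94.43 kg/min.

94.43 kg/min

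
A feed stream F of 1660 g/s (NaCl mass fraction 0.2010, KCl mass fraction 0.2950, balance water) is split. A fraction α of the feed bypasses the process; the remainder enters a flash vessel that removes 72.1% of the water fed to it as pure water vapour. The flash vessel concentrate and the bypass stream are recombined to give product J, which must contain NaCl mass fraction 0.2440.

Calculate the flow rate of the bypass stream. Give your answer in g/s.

All 1660×0.201 = 333.66 g/s of NaCl reaches J, so J = 333.66/0.244 = 1367.5 g/s and vapour = 292.54 g/s.
The evaporator receives (1−α)·1660 of feed at 0.504 water and removes 0.721 of that water:
0.721×0.504×(1−α)×1660 = 292.54
(1−α) = 292.54/603.22 = 0.4850;  α = 0.5150.
Bypass flow = 0.5150×1660 = 854.95 g/s.

855 g/s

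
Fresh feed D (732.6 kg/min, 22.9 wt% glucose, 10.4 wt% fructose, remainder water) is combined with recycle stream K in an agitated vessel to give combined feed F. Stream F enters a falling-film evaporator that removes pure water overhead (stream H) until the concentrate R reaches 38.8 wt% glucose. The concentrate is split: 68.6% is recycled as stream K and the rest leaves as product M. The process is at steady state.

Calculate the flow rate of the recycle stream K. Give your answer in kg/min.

944.6 kg/min

Overall glucose balance (none leaves overhead): glucose in fresh feed = glucose in product, i.e. 732.6×0.229 = (1−0.686)·R·0.388.
R = 167.77/(0.388×0.314) = 1377 kg/min.
Recycle K = 0.686×1377 = 944.64 kg/min.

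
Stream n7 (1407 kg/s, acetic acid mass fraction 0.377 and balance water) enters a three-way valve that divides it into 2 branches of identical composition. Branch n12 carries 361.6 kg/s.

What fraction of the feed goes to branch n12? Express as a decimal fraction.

Fraction to n12 = 361.6/1407 = 0.2570.

0.257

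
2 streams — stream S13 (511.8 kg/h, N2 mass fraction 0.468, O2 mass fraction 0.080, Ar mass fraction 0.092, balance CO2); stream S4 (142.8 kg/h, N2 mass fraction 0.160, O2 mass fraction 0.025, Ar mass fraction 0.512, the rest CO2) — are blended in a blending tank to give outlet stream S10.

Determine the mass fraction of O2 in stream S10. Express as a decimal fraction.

Total flow out = 511.8 + 142.8 = 654.6 kg/h.
O2 in = 511.8×0.080 + 142.8×0.025 = 44.514 kg/h.
O2 mass fraction in S10 = 44.514/654.6 = 0.068.

0.068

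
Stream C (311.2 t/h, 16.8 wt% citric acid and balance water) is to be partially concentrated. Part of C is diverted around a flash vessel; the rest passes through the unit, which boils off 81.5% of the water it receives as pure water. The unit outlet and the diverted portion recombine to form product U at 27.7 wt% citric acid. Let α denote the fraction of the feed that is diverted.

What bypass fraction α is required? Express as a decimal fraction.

All 311.2×0.168 = 52.282 t/h of citric acid reaches U, so U = 52.282/0.277 = 188.74 t/h and vapour = 122.46 t/h.
The evaporator receives (1−α)·311.2 of feed at 0.832 water and removes 0.815 of that water:
0.815×0.832×(1−α)×311.2 = 122.46
(1−α) = 122.46/211.02 = 0.5803;  α = 0.4197.

0.420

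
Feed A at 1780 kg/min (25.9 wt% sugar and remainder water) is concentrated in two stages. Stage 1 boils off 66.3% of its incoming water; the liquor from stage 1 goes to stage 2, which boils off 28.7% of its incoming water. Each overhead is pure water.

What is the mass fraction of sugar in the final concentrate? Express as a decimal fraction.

water in feed = 1780×0.741 = 1319 kg/min.
After stage 1: water left = (1−0.663)×1319 = 444.5; stream total = 905.52 kg/min.
After stage 2: water left = (1−0.287)×444.5 = 316.93; final concentrate = 777.95 kg/min.
sugar fraction = 461.02/777.95 = 0.593.

0.593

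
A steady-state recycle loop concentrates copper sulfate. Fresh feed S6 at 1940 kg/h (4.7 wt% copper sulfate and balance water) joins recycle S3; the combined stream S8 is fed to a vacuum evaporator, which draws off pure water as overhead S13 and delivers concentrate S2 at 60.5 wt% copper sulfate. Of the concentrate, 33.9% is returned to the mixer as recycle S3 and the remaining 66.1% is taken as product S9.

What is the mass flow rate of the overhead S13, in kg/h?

1789 kg/h

Overall copper sulfate balance (none leaves overhead): copper sulfate in fresh feed = copper sulfate in product, i.e. 1940×0.047 = (1−0.339)·S2·0.605.
S2 = 91.18/(0.605×0.661) = 228 kg/h.
Recycle S3 = 0.339×228 = 77.293 kg/h.
Combined feed S8 = 1940 + 77.293 = 2017.3 kg/h.
Overhead S13 = S8 − S2 = 2017.3 − 228 = 1789.3 kg/h.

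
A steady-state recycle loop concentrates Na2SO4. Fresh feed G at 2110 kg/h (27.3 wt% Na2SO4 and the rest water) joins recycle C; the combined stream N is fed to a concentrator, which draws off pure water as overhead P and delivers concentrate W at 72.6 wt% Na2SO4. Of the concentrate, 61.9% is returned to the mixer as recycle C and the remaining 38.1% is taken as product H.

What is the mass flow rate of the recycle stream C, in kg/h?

Overall Na2SO4 balance (none leaves overhead): Na2SO4 in fresh feed = Na2SO4 in product, i.e. 2110×0.273 = (1−0.619)·W·0.726.
W = 576.03/(0.726×0.381) = 2082.5 kg/h.
Recycle C = 0.619×2082.5 = 1289.1 kg/h.

1289 kg/h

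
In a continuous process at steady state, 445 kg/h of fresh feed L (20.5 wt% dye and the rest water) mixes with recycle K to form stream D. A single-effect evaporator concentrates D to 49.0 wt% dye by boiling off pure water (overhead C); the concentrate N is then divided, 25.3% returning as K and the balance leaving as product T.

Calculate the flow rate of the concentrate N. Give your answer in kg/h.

249.2 kg/h

Overall dye balance (none leaves overhead): dye in fresh feed = dye in product, i.e. 445×0.205 = (1−0.253)·N·0.490.
N = 91.225/(0.490×0.747) = 249.23 kg/h.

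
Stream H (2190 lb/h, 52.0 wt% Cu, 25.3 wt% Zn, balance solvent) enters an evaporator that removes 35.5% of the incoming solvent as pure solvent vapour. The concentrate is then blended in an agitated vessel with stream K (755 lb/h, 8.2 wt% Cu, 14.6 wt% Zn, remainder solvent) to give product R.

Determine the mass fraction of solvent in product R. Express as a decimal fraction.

0.326

Vapour removed = 0.355×0.227×2190 = 176.48 lb/h; concentrate = 2013.5 lb/h.
solvent reaching the mixer = 320.65 (from concentrate) + 755×0.772 = 903.51 lb/h.
Product flow = 2013.5 + 755 = 2768.5 lb/h; solvent fraction = 0.326.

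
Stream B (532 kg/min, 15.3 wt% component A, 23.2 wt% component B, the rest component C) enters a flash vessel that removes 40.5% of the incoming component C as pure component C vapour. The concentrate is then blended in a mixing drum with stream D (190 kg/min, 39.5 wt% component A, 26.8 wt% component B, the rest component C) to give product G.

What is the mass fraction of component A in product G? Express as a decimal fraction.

0.265

Vapour removed = 0.405×0.615×532 = 132.51 kg/min; concentrate = 399.49 kg/min.
component A reaching the mixer = 81.396 (from concentrate) + 190×0.395 = 156.45 kg/min.
Product flow = 399.49 + 190 = 589.49 kg/min; component A fraction = 0.265.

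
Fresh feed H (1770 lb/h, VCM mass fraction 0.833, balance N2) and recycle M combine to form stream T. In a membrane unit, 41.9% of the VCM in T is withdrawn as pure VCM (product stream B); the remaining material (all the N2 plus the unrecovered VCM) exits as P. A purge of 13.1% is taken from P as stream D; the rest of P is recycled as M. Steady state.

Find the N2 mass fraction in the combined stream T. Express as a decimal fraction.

0.431

N2 enters only via H and leaves only via the purge: 1770×0.167 = 0.131×(N2 in P), and the membrane unit passes all N2, so N2 in T = N2 in P = 2256.4 lb/h.
VCM in T: m_A = 1770×0.833 + (1−0.131)·(1−0.419)·m_A, so m_A = 1474.4/0.4951 = 2977.9 lb/h.
T = 2977.9 + 2256.4 = 5234.4 lb/h.
N2 fraction in T = 2256.4/5234.4 = 0.431.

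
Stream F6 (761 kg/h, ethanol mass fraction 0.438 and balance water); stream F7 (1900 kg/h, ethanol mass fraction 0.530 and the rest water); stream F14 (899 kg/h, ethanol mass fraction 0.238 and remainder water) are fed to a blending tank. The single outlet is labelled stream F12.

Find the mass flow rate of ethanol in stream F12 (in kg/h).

ethanol out = ethanol in = 761×0.438 + 1900×0.530 + 899×0.238 = 1554.3 kg/h.

1554 kg/h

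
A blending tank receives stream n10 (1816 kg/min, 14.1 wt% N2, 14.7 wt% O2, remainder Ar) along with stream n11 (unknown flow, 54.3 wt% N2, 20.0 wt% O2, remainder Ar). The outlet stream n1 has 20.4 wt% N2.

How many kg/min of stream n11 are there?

337.5 kg/min

Let n11 be the unknown flow. Total out = 1816 + n11.
N2 balance: 256.06 + 0.543·n11 = 0.204·(1816 + n11)
(0.543 − 0.204)·n11 = 0.204×1816 − 256.06 = 114.41
n11 = 114.41 / 0.339 = 337.49 kg/min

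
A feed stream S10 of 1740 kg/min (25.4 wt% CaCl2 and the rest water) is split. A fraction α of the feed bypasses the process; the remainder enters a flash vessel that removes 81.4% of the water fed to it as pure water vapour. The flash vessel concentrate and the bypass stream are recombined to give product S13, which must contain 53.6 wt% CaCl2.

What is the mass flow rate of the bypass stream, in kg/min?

232.5 kg/min

All 1740×0.254 = 441.96 kg/min of CaCl2 reaches S13, so S13 = 441.96/0.536 = 824.55 kg/min and vapour = 915.45 kg/min.
The evaporator receives (1−α)·1740 of feed at 0.746 water and removes 0.814 of that water:
0.814×0.746×(1−α)×1740 = 915.45
(1−α) = 915.45/1056.6 = 0.8664;  α = 0.1336.
Bypass flow = 0.1336×1740 = 232.45 kg/min.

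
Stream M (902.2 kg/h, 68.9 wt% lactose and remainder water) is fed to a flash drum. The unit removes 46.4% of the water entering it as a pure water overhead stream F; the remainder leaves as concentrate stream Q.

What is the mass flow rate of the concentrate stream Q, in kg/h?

772 kg/h

water entering = 902.2×0.311 = 280.58 kg/h; overhead removed = 0.464×280.58 = 130.19 kg/h.
Concentrate = 902.2 − 130.19 = 772.01 kg/h.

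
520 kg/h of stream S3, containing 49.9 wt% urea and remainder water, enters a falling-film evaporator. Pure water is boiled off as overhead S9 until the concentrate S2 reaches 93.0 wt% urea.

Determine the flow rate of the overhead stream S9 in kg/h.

241 kg/h

urea is conserved: 520×0.499 = 259.48 kg/h all reports to the concentrate.
Concentrate = 259.48/(target fraction) = 279.01 kg/h.
Overhead = 520 − 279.01 = 240.99 kg/h.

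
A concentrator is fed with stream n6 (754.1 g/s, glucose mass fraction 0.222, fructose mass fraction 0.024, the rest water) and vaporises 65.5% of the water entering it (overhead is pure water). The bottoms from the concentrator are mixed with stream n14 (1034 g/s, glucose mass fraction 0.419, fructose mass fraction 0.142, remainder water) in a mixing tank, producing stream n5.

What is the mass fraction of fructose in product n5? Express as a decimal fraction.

0.117

Vapour removed = 0.655×0.754×754.1 = 372.43 g/s; concentrate = 381.67 g/s.
fructose reaching the mixer = 18.098 (from concentrate) + 1034×0.142 = 164.93 g/s.
Product flow = 381.67 + 1034 = 1415.7 g/s; fructose fraction = 0.117.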